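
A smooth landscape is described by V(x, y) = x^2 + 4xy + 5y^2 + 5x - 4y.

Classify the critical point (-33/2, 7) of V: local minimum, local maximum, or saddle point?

local minimum

The Hessian of V is constant: H = [[2, 4], [4, 10]].
det(H) = 2·10 − 4² = 4.
det(H) > 0 and tr(H) = 12 > 0, so H is positive definite and the point is a local minimum.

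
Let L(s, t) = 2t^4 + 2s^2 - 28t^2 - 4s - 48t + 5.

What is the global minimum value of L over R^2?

-231

L(s,t) separates as P(s) + Q(t) + 5, so its minimum is min P + min Q + 5.
P'(s) = 4s - 4 vanishes at s ∈ {1}; Q'(t) = 8(t - 3)(t + 1)(t + 2) vanishes at t ∈ {-2, -1, 3}.
Local minima of P (where P''>0): P(1)=-2. Local minima of Q: Q(-2)=16, Q(3)=-234.
So the global minimum of L is P(1) + Q(3) + 5 = -2 − 234 + 5 = -231, attained at (1, 3).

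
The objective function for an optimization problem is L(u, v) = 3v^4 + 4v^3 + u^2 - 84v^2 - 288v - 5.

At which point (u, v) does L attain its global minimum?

(0, 4)

L(u,v) separates as P(u) + Q(v) − 5, so its minimum is min P + min Q − 5.
P'(u) = 2u vanishes at u ∈ {0}; Q'(v) = 12(v - 4)(v + 2)(v + 3) vanishes at v ∈ {-3, -2, 4}.
Local minima of P (where P''>0): P(0)=0. Local minima of Q: Q(-3)=243, Q(4)=-1472.
So the global minimum of L is P(0) + Q(4) − 5 = 0 − 1472 − 5 = -1477, attained at (0, 4).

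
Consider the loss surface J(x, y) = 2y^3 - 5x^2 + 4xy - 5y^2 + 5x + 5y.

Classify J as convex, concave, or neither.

neither

The term 2y^3 is cubic, so the Hessian is not constant.
∂²J/∂y² = 12y - 10, which takes both signs as y varies (negative for sufficiently negative y). A diagonal entry of the Hessian changing sign means the Hessian is neither positive- nor negative-semidefinite on all of R^2.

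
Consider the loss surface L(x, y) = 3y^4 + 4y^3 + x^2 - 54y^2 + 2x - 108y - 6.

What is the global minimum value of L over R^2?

-466

L(x,y) separates as P(x) + Q(y) − 6, so its minimum is min P + min Q − 6.
P'(x) = 2x + 2 vanishes at x ∈ {-1}; Q'(y) = 12(y - 3)(y + 1)(y + 3) vanishes at y ∈ {-3, -1, 3}.
Local minima of P (where P''>0): P(-1)=-1. Local minima of Q: Q(-3)=-27, Q(3)=-459.
So the global minimum of L is P(-1) + Q(3) − 6 = -1 − 459 − 6 = -466, attained at (-1, 3).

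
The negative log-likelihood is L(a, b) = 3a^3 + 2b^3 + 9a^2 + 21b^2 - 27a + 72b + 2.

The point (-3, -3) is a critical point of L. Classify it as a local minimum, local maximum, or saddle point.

saddle point

The mixed partial ∂²L/∂a∂b is 0, so the Hessian at any point is diag(L_aa, L_bb) = diag(18(a + 1), 6(2b + 7)).
At (-3, -3): H = diag(-36, 6).
The eigenvalues have opposite signs, so H is indefinite: a saddle point.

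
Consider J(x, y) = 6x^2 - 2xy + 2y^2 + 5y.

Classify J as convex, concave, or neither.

J is quadratic, so its Hessian is the constant matrix H = [[12, -2], [-2, 4]].
det(H) = 44, tr(H) = 16.
det(H) > 0 and tr(H) > 0, so H is positive definite everywhere: convex.

convex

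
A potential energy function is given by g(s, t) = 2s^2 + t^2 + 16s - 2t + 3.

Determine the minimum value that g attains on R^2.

g(s,t) separates as P(s) + Q(t) + 3, so its minimum is min P + min Q + 3.
P'(s) = 4s + 16 vanishes at s ∈ {-4}; Q'(t) = 2(t - 1) vanishes at t ∈ {1}.
Local minima of P (where P''>0): P(-4)=-32. Local minima of Q: Q(1)=-1.
So the global minimum of g is P(-4) + Q(1) + 3 = -32 − 1 + 3 = -30, attained at (-4, 1).

-30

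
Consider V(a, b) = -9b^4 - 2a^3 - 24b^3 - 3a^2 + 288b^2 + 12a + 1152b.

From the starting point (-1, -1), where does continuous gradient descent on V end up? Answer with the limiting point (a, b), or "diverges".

(-2, -2)

V is separable, so gradient descent decouples: a follows -∂V/∂a, b follows -∂V/∂b.
∂V/∂a = -6(a - 1)(a + 2); at a=-1 this is 12, so a decreases.
∂V/∂b = -36(b - 4)(b + 2)(b + 4); at b=-1 this is 540, so b decreases.
a converges to its nearest critical value -2 (a local min of the a-part); b converges to -2. The iterate converges to (-2, -2).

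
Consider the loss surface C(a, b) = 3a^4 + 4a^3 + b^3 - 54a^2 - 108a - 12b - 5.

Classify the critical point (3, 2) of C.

The mixed partial ∂²C/∂a∂b is 0, so the Hessian at any point is diag(C_aa, C_bb) = diag(12(3a^2 + 2a - 9), 6b).
At (3, 2): H = diag(288, 12).
Both eigenvalues are positive, so H is positive definite: a local minimum.

local minimum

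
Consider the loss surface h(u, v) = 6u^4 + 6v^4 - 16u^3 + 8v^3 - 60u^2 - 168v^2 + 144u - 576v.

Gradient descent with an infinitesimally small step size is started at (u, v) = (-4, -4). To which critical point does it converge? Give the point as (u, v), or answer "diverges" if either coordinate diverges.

(-2, -3)

h is separable, so gradient descent decouples: u follows -∂h/∂u, v follows -∂h/∂v.
∂h/∂u = 24(u - 3)(u - 1)(u + 2); at u=-4 this is -1680, so u increases.
∂h/∂v = 24(v - 4)(v + 2)(v + 3); at v=-4 this is -384, so v increases.
u converges to its nearest critical value -2 (a local min of the u-part); v converges to -3. The iterate converges to (-2, -3).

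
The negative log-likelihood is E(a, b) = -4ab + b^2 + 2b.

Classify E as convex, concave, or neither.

neither

E is quadratic, so its Hessian is the constant matrix H = [[0, -4], [-4, 2]].
det(H) = -16, tr(H) = 2.
det(H) < 0, so H is indefinite: neither convex nor concave.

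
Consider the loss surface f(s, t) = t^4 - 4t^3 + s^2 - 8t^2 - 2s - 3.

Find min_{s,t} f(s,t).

-132

f(s,t) separates as P(s) + Q(t) − 3, so its minimum is min P + min Q − 3.
P'(s) = 2s - 2 vanishes at s ∈ {1}; Q'(t) = 4t(t - 4)(t + 1) vanishes at t ∈ {-1, 0, 4}.
Local minima of P (where P''>0): P(1)=-1. Local minima of Q: Q(-1)=-3, Q(4)=-128.
So the global minimum of f is P(1) + Q(4) − 3 = -1 − 128 − 3 = -132, attained at (1, 4).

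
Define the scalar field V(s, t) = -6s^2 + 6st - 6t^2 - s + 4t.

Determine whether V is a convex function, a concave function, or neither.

concave

V is quadratic, so its Hessian is the constant matrix H = [[-12, 6], [6, -12]].
det(H) = 108, tr(H) = -24.
det(H) > 0 and tr(H) < 0, so H is negative definite everywhere: concave.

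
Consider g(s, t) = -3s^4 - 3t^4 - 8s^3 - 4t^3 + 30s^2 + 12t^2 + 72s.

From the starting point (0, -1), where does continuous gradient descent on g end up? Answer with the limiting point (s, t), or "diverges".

g is separable, so gradient descent decouples: s follows -∂g/∂s, t follows -∂g/∂t.
∂g/∂s = -12(s - 2)(s + 1)(s + 3); at s=0 this is 72, so s decreases.
∂g/∂t = -12t(t - 1)(t + 2); at t=-1 this is -24, so t increases.
s converges to its nearest critical value -1 (a local min of the s-part); t converges to 0. The iterate converges to (-1, 0).

(-1, 0)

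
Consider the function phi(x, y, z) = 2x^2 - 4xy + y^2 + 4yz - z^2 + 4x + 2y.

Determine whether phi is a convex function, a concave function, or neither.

phi is quadratic, so its Hessian is the constant matrix H = [[4, -4, 0], [-4, 2, 4], [0, 4, -2]].
Leading principal minors: 4, -8, -48.
Neither pattern holds ⇒ H is indefinite ⇒ neither convex nor concave.

neither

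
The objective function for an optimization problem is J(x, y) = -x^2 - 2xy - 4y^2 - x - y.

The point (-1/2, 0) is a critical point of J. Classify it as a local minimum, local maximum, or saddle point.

The Hessian of J is constant: H = [[-2, -2], [-2, -8]].
det(H) = (-2)·(-8) − (-2)² = 12.
det(H) > 0 and tr(H) = -10 < 0, so H is negative definite and the point is a local maximum.

local maximum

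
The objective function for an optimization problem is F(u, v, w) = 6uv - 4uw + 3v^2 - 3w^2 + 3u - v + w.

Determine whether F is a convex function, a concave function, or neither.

F is quadratic, so its Hessian is the constant matrix H = [[0, 6, -4], [6, 6, 0], [-4, 0, -6]].
Leading principal minors: 0, -36, 120.
Neither pattern holds ⇒ H is indefinite ⇒ neither convex nor concave.

neither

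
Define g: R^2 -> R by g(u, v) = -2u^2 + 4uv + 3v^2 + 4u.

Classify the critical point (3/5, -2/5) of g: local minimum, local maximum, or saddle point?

saddle point

The Hessian of g is constant: H = [[-4, 4], [4, 6]].
det(H) = (-4)·6 − 4² = -40.
Since det(H) < 0, H is indefinite and the critical point is a saddle point.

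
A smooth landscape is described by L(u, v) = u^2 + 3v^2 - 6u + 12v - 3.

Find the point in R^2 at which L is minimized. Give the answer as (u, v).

L(u,v) separates as P(u) + Q(v) − 3, so its minimum is min P + min Q − 3.
P'(u) = 2u - 6 vanishes at u ∈ {3}; Q'(v) = 6v + 12 vanishes at v ∈ {-2}.
Local minima of P (where P''>0): P(3)=-9. Local minima of Q: Q(-2)=-12.
So the global minimum of L is P(3) + Q(-2) − 3 = -9 − 12 − 3 = -24, attained at (3, -2).

(3, -2)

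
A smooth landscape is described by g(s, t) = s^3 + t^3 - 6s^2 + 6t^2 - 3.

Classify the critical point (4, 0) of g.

local minimum

The mixed partial ∂²g/∂s∂t is 0, so the Hessian at any point is diag(g_ss, g_tt) = diag(6(s - 2), 6(t + 2)).
At (4, 0): H = diag(12, 12).
Both eigenvalues are positive, so H is positive definite: a local minimum.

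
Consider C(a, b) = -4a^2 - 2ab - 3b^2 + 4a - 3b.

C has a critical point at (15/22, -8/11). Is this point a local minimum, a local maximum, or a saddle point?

The Hessian of C is constant: H = [[-8, -2], [-2, -6]].
det(H) = (-8)·(-6) − (-2)² = 44.
det(H) > 0 and tr(H) = -14 < 0, so H is negative definite and the point is a local maximum.

local maximum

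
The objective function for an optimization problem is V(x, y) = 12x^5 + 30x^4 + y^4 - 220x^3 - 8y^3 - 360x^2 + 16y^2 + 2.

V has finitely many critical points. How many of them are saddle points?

6

V separates as a function of x plus a function of y, so ∇V=0 decouples.
∂V/∂x = 60x(x - 3)(x + 1)(x + 4) = 0 at x ∈ {-4, -1, 0, 3}; ∂V/∂y = 4y(y - 4)(y - 2) = 0 at y ∈ {0, 2, 4}.
The Hessian is diagonal: diag(V_xx, V_yy). Second derivatives: V_xx(-4)=-5040, V_xx(-1)=720, V_xx(0)=-720, V_xx(3)=5040; V_yy(0)=32, V_yy(2)=-16, V_yy(4)=32.
Saddle points occur where the two diagonal entries have opposite signs: (-4, 0), (-4, 4), (-1, 2), (0, 0), (0, 4), (3, 2). Count: 6.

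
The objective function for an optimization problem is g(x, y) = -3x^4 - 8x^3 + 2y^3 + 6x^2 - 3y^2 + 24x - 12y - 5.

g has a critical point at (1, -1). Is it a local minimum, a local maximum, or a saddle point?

local maximum

The mixed partial ∂²g/∂x∂y is 0, so the Hessian at any point is diag(g_xx, g_yy) = diag(12(-3x^2 - 4x + 1), 6(2y - 1)).
At (1, -1): H = diag(-72, -18).
Both eigenvalues are negative, so H is negative definite: a local maximum.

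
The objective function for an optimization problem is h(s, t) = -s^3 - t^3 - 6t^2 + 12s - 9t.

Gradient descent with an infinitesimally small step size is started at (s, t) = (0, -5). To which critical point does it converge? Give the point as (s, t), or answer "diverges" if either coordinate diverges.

(-2, -3)

h is separable, so gradient descent decouples: s follows -∂h/∂s, t follows -∂h/∂t.
∂h/∂s = -3(s - 2)(s + 2); at s=0 this is 12, so s decreases.
∂h/∂t = -3(t + 1)(t + 3); at t=-5 this is -24, so t increases.
s converges to its nearest critical value -2 (a local min of the s-part); t converges to -3. The iterate converges to (-2, -3).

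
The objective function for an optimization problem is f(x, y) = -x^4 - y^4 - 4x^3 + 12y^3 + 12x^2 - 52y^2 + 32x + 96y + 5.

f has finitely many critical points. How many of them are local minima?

f separates as a function of x plus a function of y, so ∇f=0 decouples.
∂f/∂x = -4(x - 2)(x + 1)(x + 4) = 0 at x ∈ {-4, -1, 2}; ∂f/∂y = -4(y - 4)(y - 3)(y - 2) = 0 at y ∈ {2, 3, 4}.
The Hessian is diagonal: diag(f_xx, f_yy). Second derivatives: f_xx(-4)=-72, f_xx(-1)=36, f_xx(2)=-72; f_yy(2)=-8, f_yy(3)=4, f_yy(4)=-8.
Local minima occur where both diagonal entries positive: (-1, 3). Count: 1.

1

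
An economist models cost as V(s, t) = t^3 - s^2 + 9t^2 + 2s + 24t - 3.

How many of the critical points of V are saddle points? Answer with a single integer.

V separates as a function of s plus a function of t, so ∇V=0 decouples.
∂V/∂s = -2(s - 1) = 0 at s ∈ {1}; ∂V/∂t = 3(t + 2)(t + 4) = 0 at t ∈ {-4, -2}.
The Hessian is diagonal: diag(V_ss, V_tt). Second derivatives: V_ss(1)=-2; V_tt(-4)=-6, V_tt(-2)=6.
Saddle points occur where the two diagonal entries have opposite signs: (1, -2). Count: 1.

1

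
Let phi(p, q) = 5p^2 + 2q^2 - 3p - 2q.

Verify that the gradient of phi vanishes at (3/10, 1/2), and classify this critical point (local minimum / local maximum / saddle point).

∇phi = (10p - 3, 4q - 2); substituting (3/10, 1/2) gives ∇phi = (0, 0), so (3/10, 1/2) is indeed a critical point.
The Hessian of phi is constant: H = [[10, 0], [0, 4]].
det(H) = 10·4 − 0² = 40.
det(H) > 0 and tr(H) = 14 > 0, so H is positive definite and the point is a local minimum.

local minimum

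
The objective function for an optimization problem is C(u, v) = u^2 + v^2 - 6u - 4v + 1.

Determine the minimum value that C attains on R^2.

C(u,v) separates as P(u) + Q(v) + 1, so its minimum is min P + min Q + 1.
P'(u) = 2u - 6 vanishes at u ∈ {3}; Q'(v) = 2v - 4 vanishes at v ∈ {2}.
Local minima of P (where P''>0): P(3)=-9. Local minima of Q: Q(2)=-4.
So the global minimum of C is P(3) + Q(2) + 1 = -9 − 4 + 1 = -12, attained at (3, 2).

-12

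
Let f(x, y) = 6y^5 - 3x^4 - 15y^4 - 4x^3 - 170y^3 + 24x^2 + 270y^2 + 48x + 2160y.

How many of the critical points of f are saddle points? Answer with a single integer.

f separates as a function of x plus a function of y, so ∇f=0 decouples.
∂f/∂x = -12(x - 2)(x + 1)(x + 2) = 0 at x ∈ {-2, -1, 2}; ∂f/∂y = 30(y - 4)(y - 3)(y + 2)(y + 3) = 0 at y ∈ {-3, -2, 3, 4}.
The Hessian is diagonal: diag(f_xx, f_yy). Second derivatives: f_xx(-2)=-48, f_xx(-1)=36, f_xx(2)=-144; f_yy(-3)=-1260, f_yy(-2)=900, f_yy(3)=-900, f_yy(4)=1260.
Saddle points occur where the two diagonal entries have opposite signs: (-2, -2), (-2, 4), (-1, -3), (-1, 3), (2, -2), (2, 4). Count: 6.

6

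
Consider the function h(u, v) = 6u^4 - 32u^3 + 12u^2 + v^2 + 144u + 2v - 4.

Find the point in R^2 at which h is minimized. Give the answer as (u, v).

h(u,v) separates as P(u) + Q(v) − 4, so its minimum is min P + min Q − 4.
P'(u) = 24(u - 3)(u - 2)(u + 1) vanishes at u ∈ {-1, 2, 3}; Q'(v) = 2v + 2 vanishes at v ∈ {-1}.
Local minima of P (where P''>0): P(-1)=-94, P(3)=162. Local minima of Q: Q(-1)=-1.
So the global minimum of h is P(-1) + Q(-1) − 4 = -94 − 1 − 4 = -99, attained at (-1, -1).

(-1, -1)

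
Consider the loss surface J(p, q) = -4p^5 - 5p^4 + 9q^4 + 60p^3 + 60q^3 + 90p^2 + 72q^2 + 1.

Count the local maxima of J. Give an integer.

J separates as a function of p plus a function of q, so ∇J=0 decouples.
∂J/∂p = -20p(p - 3)(p + 1)(p + 3) = 0 at p ∈ {-3, -1, 0, 3}; ∂J/∂q = 36q(q + 1)(q + 4) = 0 at q ∈ {-4, -1, 0}.
The Hessian is diagonal: diag(J_pp, J_qq). Second derivatives: J_pp(-3)=720, J_pp(-1)=-160, J_pp(0)=180, J_pp(3)=-1440; J_qq(-4)=432, J_qq(-1)=-108, J_qq(0)=144.
Local maxima occur where both diagonal entries negative: (-1, -1), (3, -1). Count: 2.

2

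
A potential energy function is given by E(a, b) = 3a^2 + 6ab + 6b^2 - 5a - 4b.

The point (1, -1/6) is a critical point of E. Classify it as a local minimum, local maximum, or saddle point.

The Hessian of E is constant: H = [[6, 6], [6, 12]].
det(H) = 6·12 − 6² = 36.
det(H) > 0 and tr(H) = 18 > 0, so H is positive definite and the point is a local minimum.

local minimum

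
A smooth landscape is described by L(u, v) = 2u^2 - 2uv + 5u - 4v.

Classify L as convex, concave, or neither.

L is quadratic, so its Hessian is the constant matrix H = [[4, -2], [-2, 0]].
det(H) = -4, tr(H) = 4.
det(H) < 0, so H is indefinite: neither convex nor concave.

neither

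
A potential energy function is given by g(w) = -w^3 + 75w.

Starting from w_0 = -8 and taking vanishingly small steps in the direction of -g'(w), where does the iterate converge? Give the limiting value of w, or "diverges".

-5

g'(w) = -3(w - 5)(w + 5), so g'(-8) = -117.
Gradient descent moves in the -g' direction, i.e. w is increasing.
The nearest critical point in that direction is w = -5, where g'' = 30 > 0 (a local minimum). The iterate converges there.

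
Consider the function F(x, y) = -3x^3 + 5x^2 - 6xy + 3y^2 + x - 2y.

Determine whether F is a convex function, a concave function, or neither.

neither

The term -3x^3 is cubic, so the Hessian is not constant.
∂²F/∂x² = -18x + 10, which takes both signs as x varies (negative for sufficiently large x). A diagonal entry of the Hessian changing sign means the Hessian is neither positive- nor negative-semidefinite on all of R^2.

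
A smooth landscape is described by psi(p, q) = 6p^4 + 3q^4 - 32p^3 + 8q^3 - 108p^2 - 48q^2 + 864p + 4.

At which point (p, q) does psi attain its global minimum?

psi(p,q) separates as A(p) + B(q) + 4, so its minimum is min A + min B + 4.
A'(p) = 24(p - 4)(p - 3)(p + 3) vanishes at p ∈ {-3, 3, 4}; B'(q) = 12q(q - 2)(q + 4) vanishes at q ∈ {-4, 0, 2}.
Local minima of A (where A''>0): A(-3)=-2214, A(4)=1216. Local minima of B: B(-4)=-512, B(2)=-80.
So the global minimum of psi is A(-3) + B(-4) + 4 = -2214 − 512 + 4 = -2722, attained at (-3, -4).

(-3, -4)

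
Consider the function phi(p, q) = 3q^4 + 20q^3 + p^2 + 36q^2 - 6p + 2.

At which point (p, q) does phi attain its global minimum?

(3, 0)

phi(p,q) separates as A(p) + B(q) + 2, so its minimum is min A + min B + 2.
A'(p) = 2p - 6 vanishes at p ∈ {3}; B'(q) = 12q(q + 2)(q + 3) vanishes at q ∈ {-3, -2, 0}.
Local minima of A (where A''>0): A(3)=-9. Local minima of B: B(-3)=27, B(0)=0.
So the global minimum of phi is A(3) + B(0) + 2 = -9 + 0 + 2 = -7, attained at (3, 0).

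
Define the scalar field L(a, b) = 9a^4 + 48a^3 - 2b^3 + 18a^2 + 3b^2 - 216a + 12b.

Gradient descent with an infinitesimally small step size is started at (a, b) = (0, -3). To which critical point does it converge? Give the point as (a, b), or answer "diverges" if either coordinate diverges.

(1, -1)

L is separable, so gradient descent decouples: a follows -∂L/∂a, b follows -∂L/∂b.
∂L/∂a = 36(a - 1)(a + 2)(a + 3); at a=0 this is -216, so a increases.
∂L/∂b = -6(b - 2)(b + 1); at b=-3 this is -60, so b increases.
a converges to its nearest critical value 1 (a local min of the a-part); b converges to -1. The iterate converges to (1, -1).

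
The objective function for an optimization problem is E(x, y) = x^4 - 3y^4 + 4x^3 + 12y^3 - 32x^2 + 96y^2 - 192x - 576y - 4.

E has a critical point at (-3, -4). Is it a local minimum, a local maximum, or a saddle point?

The mixed partial ∂²E/∂x∂y is 0, so the Hessian at any point is diag(E_xx, E_yy) = diag(4(3x^2 + 6x - 16), 12(-3y^2 + 6y + 16)).
At (-3, -4): H = diag(-28, -672).
Both eigenvalues are negative, so H is negative definite: a local maximum.

local maximum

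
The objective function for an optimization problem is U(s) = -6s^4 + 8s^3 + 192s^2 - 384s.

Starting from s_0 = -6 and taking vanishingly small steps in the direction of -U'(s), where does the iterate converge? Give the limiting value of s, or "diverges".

diverges

U'(s) = -24(s - 4)(s - 1)(s + 4), so U'(-6) = 3360.
Gradient descent moves in the -U' direction, i.e. s is decreasing.
There is no critical point below s=-6, and U' keeps the same sign, so the iterate runs off to −∞.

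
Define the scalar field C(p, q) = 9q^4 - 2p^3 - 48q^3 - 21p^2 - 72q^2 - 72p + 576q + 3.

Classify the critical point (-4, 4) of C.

local minimum

The mixed partial ∂²C/∂p∂q is 0, so the Hessian at any point is diag(C_pp, C_qq) = diag(-6(2p + 7), 36(3q^2 - 8q - 4)).
At (-4, 4): H = diag(6, 432).
Both eigenvalues are positive, so H is positive definite: a local minimum.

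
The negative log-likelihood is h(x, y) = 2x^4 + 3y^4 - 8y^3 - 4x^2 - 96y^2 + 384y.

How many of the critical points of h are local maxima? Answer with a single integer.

1

h separates as a function of x plus a function of y, so ∇h=0 decouples.
∂h/∂x = 8x(x - 1)(x + 1) = 0 at x ∈ {-1, 0, 1}; ∂h/∂y = 12(y - 4)(y - 2)(y + 4) = 0 at y ∈ {-4, 2, 4}.
The Hessian is diagonal: diag(h_xx, h_yy). Second derivatives: h_xx(-1)=16, h_xx(0)=-8, h_xx(1)=16; h_yy(-4)=576, h_yy(2)=-144, h_yy(4)=192.
Local maxima occur where both diagonal entries negative: (0, 2). Count: 1.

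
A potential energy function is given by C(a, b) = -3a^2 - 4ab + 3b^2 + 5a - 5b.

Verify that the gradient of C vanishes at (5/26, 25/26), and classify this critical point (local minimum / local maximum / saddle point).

saddle point

∇C = (-6a - 4b + 5, -4a + 6b - 5); substituting (5/26, 25/26) gives ∇C = (0, 0), so (5/26, 25/26) is indeed a critical point.
The Hessian of C is constant: H = [[-6, -4], [-4, 6]].
det(H) = (-6)·6 − (-4)² = -52.
Since det(H) < 0, H is indefinite and the critical point is a saddle point.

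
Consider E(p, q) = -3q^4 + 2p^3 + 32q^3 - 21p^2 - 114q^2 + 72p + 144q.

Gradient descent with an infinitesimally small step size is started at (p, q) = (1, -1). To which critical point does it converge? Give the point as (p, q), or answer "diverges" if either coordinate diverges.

diverges

E is separable, so gradient descent decouples: p follows -∂E/∂p, q follows -∂E/∂q.
∂E/∂p = 6(p - 4)(p - 3); at p=1 this is 36, so p decreases.
∂E/∂q = -12(q - 4)(q - 3)(q - 1); at q=-1 this is 480, so q decreases.
The p-coordinate has no critical point in that direction and runs off to infinity.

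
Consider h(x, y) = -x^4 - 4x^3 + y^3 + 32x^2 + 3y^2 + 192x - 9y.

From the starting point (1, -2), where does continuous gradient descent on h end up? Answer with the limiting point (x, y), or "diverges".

h is separable, so gradient descent decouples: x follows -∂h/∂x, y follows -∂h/∂y.
∂h/∂x = -4(x - 4)(x + 3)(x + 4); at x=1 this is 240, so x decreases.
∂h/∂y = 3(y - 1)(y + 3); at y=-2 this is -9, so y increases.
x converges to its nearest critical value -3 (a local min of the x-part); y converges to 1. The iterate converges to (-3, 1).

(-3, 1)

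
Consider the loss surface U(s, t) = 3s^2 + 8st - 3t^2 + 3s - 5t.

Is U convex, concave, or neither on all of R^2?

neither

U is quadratic, so its Hessian is the constant matrix H = [[6, 8], [8, -6]].
det(H) = -100, tr(H) = 0.
det(H) < 0, so H is indefinite: neither convex nor concave.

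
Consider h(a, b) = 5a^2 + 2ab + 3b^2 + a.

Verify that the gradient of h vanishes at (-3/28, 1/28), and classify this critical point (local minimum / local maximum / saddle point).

∇h = (10a + 2b + 1, 2a + 6b); substituting (-3/28, 1/28) gives ∇h = (0, 0), so (-3/28, 1/28) is indeed a critical point.
The Hessian of h is constant: H = [[10, 2], [2, 6]].
det(H) = 10·6 − 2² = 56.
det(H) > 0 and tr(H) = 16 > 0, so H is positive definite and the point is a local minimum.

local minimum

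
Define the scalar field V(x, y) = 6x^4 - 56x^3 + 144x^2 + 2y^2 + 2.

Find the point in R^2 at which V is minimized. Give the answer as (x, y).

V(x,y) separates as P(x) + Q(y) + 2, so its minimum is min P + min Q + 2.
P'(x) = 24x(x - 4)(x - 3) vanishes at x ∈ {0, 3, 4}; Q'(y) = 4y vanishes at y ∈ {0}.
Local minima of P (where P''>0): P(0)=0, P(4)=256. Local minima of Q: Q(0)=0.
So the global minimum of V is P(0) + Q(0) + 2 = 0 + 0 + 2 = 2, attained at (0, 0).

(0, 0)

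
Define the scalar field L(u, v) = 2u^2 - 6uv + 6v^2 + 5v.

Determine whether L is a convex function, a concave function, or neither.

L is quadratic, so its Hessian is the constant matrix H = [[4, -6], [-6, 12]].
det(H) = 12, tr(H) = 16.
det(H) > 0 and tr(H) > 0, so H is positive definite everywhere: convex.

convex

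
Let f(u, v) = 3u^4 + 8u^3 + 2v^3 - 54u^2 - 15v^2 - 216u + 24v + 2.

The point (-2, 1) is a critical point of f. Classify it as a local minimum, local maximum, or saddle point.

local maximum

The mixed partial ∂²f/∂u∂v is 0, so the Hessian at any point is diag(f_uu, f_vv) = diag(12(3u^2 + 4u - 9), 6(2v - 5)).
At (-2, 1): H = diag(-60, -18).
Both eigenvalues are negative, so H is negative definite: a local maximum.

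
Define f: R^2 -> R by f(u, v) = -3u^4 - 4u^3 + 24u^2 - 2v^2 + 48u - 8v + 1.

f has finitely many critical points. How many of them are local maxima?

f separates as a function of u plus a function of v, so ∇f=0 decouples.
∂f/∂u = -12(u - 2)(u + 1)(u + 2) = 0 at u ∈ {-2, -1, 2}; ∂f/∂v = -4(v + 2) = 0 at v ∈ {-2}.
The Hessian is diagonal: diag(f_uu, f_vv). Second derivatives: f_uu(-2)=-48, f_uu(-1)=36, f_uu(2)=-144; f_vv(-2)=-4.
Local maxima occur where both diagonal entries negative: (-2, -2), (2, -2). Count: 2.

2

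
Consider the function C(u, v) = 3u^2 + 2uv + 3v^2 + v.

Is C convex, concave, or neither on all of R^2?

C is quadratic, so its Hessian is the constant matrix H = [[6, 2], [2, 6]].
det(H) = 32, tr(H) = 12.
det(H) > 0 and tr(H) > 0, so H is positive definite everywhere: convex.

convex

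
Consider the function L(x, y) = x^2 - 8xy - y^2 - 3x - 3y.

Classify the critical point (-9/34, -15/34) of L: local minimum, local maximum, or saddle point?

The Hessian of L is constant: H = [[2, -8], [-8, -2]].
det(H) = 2·(-2) − (-8)² = -68.
Since det(H) < 0, H is indefinite and the critical point is a saddle point.

saddle point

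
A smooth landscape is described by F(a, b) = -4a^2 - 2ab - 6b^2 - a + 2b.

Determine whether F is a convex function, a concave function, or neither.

F is quadratic, so its Hessian is the constant matrix H = [[-8, -2], [-2, -12]].
det(H) = 92, tr(H) = -20.
det(H) > 0 and tr(H) < 0, so H is negative definite everywhere: concave.

concave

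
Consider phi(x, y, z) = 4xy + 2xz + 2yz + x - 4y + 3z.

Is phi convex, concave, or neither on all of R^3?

phi is quadratic, so its Hessian is the constant matrix H = [[0, 4, 2], [4, 0, 2], [2, 2, 0]].
Leading principal minors: 0, -16, 32.
Neither pattern holds ⇒ H is indefinite ⇒ neither convex nor concave.

neither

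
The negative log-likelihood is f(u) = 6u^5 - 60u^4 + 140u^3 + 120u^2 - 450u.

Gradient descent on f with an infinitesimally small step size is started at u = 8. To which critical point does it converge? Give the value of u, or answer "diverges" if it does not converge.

5

f'(u) = 30(u - 5)(u - 3)(u - 1)(u + 1), so f'(8) = 28350.
Gradient descent moves in the -f' direction, i.e. u is decreasing.
The nearest critical point in that direction is u = 5, where f'' = 1440 > 0 (a local minimum). The iterate converges there.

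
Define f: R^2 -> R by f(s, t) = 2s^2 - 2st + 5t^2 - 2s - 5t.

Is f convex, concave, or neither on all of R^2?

convex

f is quadratic, so its Hessian is the constant matrix H = [[4, -2], [-2, 10]].
det(H) = 36, tr(H) = 14.
det(H) > 0 and tr(H) > 0, so H is positive definite everywhere: convex.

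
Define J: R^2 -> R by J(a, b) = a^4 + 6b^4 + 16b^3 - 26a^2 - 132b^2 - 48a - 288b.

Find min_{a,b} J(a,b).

J(a,b) separates as P(a) + Q(b), so its minimum is min P + min Q.
P'(a) = 4(a - 4)(a + 1)(a + 3) vanishes at a ∈ {-3, -1, 4}; Q'(b) = 24(b - 3)(b + 1)(b + 4) vanishes at b ∈ {-4, -1, 3}.
Local minima of P (where P''>0): P(-3)=-9, P(4)=-352. Local minima of Q: Q(-4)=-448, Q(3)=-1134.
So the global minimum of J is P(4) + Q(3) = -352 − 1134 = -1486, attained at (4, 3).

-1486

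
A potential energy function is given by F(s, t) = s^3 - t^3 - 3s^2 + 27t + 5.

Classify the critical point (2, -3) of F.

local minimum

The mixed partial ∂²F/∂s∂t is 0, so the Hessian at any point is diag(F_ss, F_tt) = diag(6(s - 1), -6t).
At (2, -3): H = diag(6, 18).
Both eigenvalues are positive, so H is positive definite: a local minimum.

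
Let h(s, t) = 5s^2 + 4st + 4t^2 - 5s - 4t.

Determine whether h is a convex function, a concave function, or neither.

convex

h is quadratic, so its Hessian is the constant matrix H = [[10, 4], [4, 8]].
det(H) = 64, tr(H) = 18.
det(H) > 0 and tr(H) > 0, so H is positive definite everywhere: convex.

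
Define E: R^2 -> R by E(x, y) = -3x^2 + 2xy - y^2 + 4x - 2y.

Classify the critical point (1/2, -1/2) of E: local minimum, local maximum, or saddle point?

The Hessian of E is constant: H = [[-6, 2], [2, -2]].
det(H) = (-6)·(-2) − 2² = 8.
det(H) > 0 and tr(H) = -8 < 0, so H is negative definite and the point is a local maximum.

local maximum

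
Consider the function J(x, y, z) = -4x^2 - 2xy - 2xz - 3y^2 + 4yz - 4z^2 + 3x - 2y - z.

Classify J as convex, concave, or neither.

concave

J is quadratic, so its Hessian is the constant matrix H = [[-8, -2, -2], [-2, -6, 4], [-2, 4, -8]].
Leading principal minors: -8, 44, -168.
Signs alternate −, +, − ⇒ H ≺ 0 ⇒ concave.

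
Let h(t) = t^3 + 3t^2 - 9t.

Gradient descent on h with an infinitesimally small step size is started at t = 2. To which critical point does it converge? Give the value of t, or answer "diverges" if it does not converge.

1

h'(t) = 3(t - 1)(t + 3), so h'(2) = 15.
Gradient descent moves in the -h' direction, i.e. t is decreasing.
The nearest critical point in that direction is t = 1, where h'' = 12 > 0 (a local minimum). The iterate converges there.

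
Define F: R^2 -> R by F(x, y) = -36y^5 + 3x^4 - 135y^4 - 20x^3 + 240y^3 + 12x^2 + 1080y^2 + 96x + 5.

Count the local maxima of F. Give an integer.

F separates as a function of x plus a function of y, so ∇F=0 decouples.
∂F/∂x = 12(x - 4)(x - 2)(x + 1) = 0 at x ∈ {-1, 2, 4}; ∂F/∂y = -180y(y - 2)(y + 2)(y + 3) = 0 at y ∈ {-3, -2, 0, 2}.
The Hessian is diagonal: diag(F_xx, F_yy). Second derivatives: F_xx(-1)=180, F_xx(2)=-72, F_xx(4)=120; F_yy(-3)=2700, F_yy(-2)=-1440, F_yy(0)=2160, F_yy(2)=-7200.
Local maxima occur where both diagonal entries negative: (2, -2), (2, 2). Count: 2.

2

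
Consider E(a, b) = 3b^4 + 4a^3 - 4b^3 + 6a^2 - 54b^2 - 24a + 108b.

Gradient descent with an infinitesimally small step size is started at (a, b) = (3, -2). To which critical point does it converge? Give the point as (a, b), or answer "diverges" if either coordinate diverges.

(1, -3)

E is separable, so gradient descent decouples: a follows -∂E/∂a, b follows -∂E/∂b.
∂E/∂a = 12(a - 1)(a + 2); at a=3 this is 120, so a decreases.
∂E/∂b = 12(b - 3)(b - 1)(b + 3); at b=-2 this is 180, so b decreases.
a converges to its nearest critical value 1 (a local min of the a-part); b converges to -3. The iterate converges to (1, -3).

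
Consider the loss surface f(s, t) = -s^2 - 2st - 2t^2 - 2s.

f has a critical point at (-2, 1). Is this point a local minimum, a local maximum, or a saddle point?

The Hessian of f is constant: H = [[-2, -2], [-2, -4]].
det(H) = (-2)·(-4) − (-2)² = 4.
det(H) > 0 and tr(H) = -6 < 0, so H is negative definite and the point is a local maximum.

local maximum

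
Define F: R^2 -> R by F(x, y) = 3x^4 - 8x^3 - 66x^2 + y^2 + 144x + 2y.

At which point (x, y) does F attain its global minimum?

F(x,y) separates as P(x) + Q(y), so its minimum is min P + min Q.
P'(x) = 12(x - 4)(x - 1)(x + 3) vanishes at x ∈ {-3, 1, 4}; Q'(y) = 2y + 2 vanishes at y ∈ {-1}.
Local minima of P (where P''>0): P(-3)=-567, P(4)=-224. Local minima of Q: Q(-1)=-1.
So the global minimum of F is P(-3) + Q(-1) = -567 − 1 = -568, attained at (-3, -1).

(-3, -1)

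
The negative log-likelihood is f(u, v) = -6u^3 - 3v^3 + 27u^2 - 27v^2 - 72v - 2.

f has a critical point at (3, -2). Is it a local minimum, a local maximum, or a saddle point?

local maximum

The mixed partial ∂²f/∂u∂v is 0, so the Hessian at any point is diag(f_uu, f_vv) = diag(18(-2u + 3), -18(v + 3)).
At (3, -2): H = diag(-54, -18).
Both eigenvalues are negative, so H is negative definite: a local maximum.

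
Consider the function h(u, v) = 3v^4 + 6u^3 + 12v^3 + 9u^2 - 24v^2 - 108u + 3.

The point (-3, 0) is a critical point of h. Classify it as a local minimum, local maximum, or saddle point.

local maximum

The mixed partial ∂²h/∂u∂v is 0, so the Hessian at any point is diag(h_uu, h_vv) = diag(18(2u + 1), 12(3v^2 + 6v - 4)).
At (-3, 0): H = diag(-90, -48).
Both eigenvalues are negative, so H is negative definite: a local maximum.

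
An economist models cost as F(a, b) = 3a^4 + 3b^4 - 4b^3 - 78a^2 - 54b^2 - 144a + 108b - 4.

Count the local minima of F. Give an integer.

F separates as a function of a plus a function of b, so ∇F=0 decouples.
∂F/∂a = 12(a - 4)(a + 1)(a + 3) = 0 at a ∈ {-3, -1, 4}; ∂F/∂b = 12(b - 3)(b - 1)(b + 3) = 0 at b ∈ {-3, 1, 3}.
The Hessian is diagonal: diag(F_aa, F_bb). Second derivatives: F_aa(-3)=168, F_aa(-1)=-120, F_aa(4)=420; F_bb(-3)=288, F_bb(1)=-96, F_bb(3)=144.
Local minima occur where both diagonal entries positive: (-3, -3), (-3, 3), (4, -3), (4, 3). Count: 4.

4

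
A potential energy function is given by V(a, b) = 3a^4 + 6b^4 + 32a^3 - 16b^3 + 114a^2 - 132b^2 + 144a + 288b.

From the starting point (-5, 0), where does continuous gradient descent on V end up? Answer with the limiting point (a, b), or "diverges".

(-4, -3)

V is separable, so gradient descent decouples: a follows -∂V/∂a, b follows -∂V/∂b.
∂V/∂a = 12(a + 1)(a + 3)(a + 4); at a=-5 this is -96, so a increases.
∂V/∂b = 24(b - 4)(b - 1)(b + 3); at b=0 this is 288, so b decreases.
a converges to its nearest critical value -4 (a local min of the a-part); b converges to -3. The iterate converges to (-4, -3).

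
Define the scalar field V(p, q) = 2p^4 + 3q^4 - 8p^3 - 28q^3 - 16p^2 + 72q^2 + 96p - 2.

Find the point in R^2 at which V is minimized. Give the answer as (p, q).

V(p,q) separates as A(p) + B(q) − 2, so its minimum is min A + min B − 2.
A'(p) = 8(p - 3)(p - 2)(p + 2) vanishes at p ∈ {-2, 2, 3}; B'(q) = 12q(q - 4)(q - 3) vanishes at q ∈ {0, 3, 4}.
Local minima of A (where A''>0): A(-2)=-160, A(3)=90. Local minima of B: B(0)=0, B(4)=128.
So the global minimum of V is A(-2) + B(0) − 2 = -160 + 0 − 2 = -162, attained at (-2, 0).

(-2, 0)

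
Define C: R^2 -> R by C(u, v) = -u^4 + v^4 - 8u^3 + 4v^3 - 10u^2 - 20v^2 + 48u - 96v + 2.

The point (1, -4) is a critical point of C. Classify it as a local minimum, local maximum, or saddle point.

The mixed partial ∂²C/∂u∂v is 0, so the Hessian at any point is diag(C_uu, C_vv) = diag(-4(3u^2 + 12u + 5), 4(3v^2 + 6v - 10)).
At (1, -4): H = diag(-80, 56).
The eigenvalues have opposite signs, so H is indefinite: a saddle point.

saddle point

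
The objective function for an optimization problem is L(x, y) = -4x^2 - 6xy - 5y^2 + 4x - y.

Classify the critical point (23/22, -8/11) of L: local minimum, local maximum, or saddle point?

The Hessian of L is constant: H = [[-8, -6], [-6, -10]].
det(H) = (-8)·(-10) − (-6)² = 44.
det(H) > 0 and tr(H) = -18 < 0, so H is negative definite and the point is a local maximum.

local maximum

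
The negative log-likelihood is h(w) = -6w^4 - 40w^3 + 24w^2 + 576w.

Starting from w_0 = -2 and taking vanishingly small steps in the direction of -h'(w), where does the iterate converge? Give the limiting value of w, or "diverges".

-3

h'(w) = -24(w - 2)(w + 3)(w + 4), so h'(-2) = 192.
Gradient descent moves in the -h' direction, i.e. w is decreasing.
The nearest critical point in that direction is w = -3, where h'' = 120 > 0 (a local minimum). The iterate converges there.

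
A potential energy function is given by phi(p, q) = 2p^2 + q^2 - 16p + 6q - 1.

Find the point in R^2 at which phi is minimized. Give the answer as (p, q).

phi(p,q) separates as A(p) + B(q) − 1, so its minimum is min A + min B − 1.
A'(p) = 4p - 16 vanishes at p ∈ {4}; B'(q) = 2q + 6 vanishes at q ∈ {-3}.
Local minima of A (where A''>0): A(4)=-32. Local minima of B: B(-3)=-9.
So the global minimum of phi is A(4) + B(-3) − 1 = -32 − 9 − 1 = -42, attained at (4, -3).

(4, -3)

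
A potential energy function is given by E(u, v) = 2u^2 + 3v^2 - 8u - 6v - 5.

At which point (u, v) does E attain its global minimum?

(2, 1)

E(u,v) separates as P(u) + Q(v) − 5, so its minimum is min P + min Q − 5.
P'(u) = 4u - 8 vanishes at u ∈ {2}; Q'(v) = 6v - 6 vanishes at v ∈ {1}.
Local minima of P (where P''>0): P(2)=-8. Local minima of Q: Q(1)=-3.
So the global minimum of E is P(2) + Q(1) − 5 = -8 − 3 − 5 = -16, attained at (2, 1).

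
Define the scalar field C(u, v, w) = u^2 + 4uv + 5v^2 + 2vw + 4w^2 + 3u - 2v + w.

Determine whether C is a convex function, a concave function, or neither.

convex

C is quadratic, so its Hessian is the constant matrix H = [[2, 4, 0], [4, 10, 2], [0, 2, 8]].
Leading principal minors: 2, 4, 24.
All positive ⇒ H ≻ 0 ⇒ convex.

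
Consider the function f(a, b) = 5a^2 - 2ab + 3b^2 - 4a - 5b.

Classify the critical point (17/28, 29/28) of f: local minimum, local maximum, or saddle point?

local minimum

The Hessian of f is constant: H = [[10, -2], [-2, 6]].
det(H) = 10·6 − (-2)² = 56.
det(H) > 0 and tr(H) = 16 > 0, so H is positive definite and the point is a local minimum.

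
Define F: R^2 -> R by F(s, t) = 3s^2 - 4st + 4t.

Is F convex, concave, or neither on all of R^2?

F is quadratic, so its Hessian is the constant matrix H = [[6, -4], [-4, 0]].
det(H) = -16, tr(H) = 6.
det(H) < 0, so H is indefinite: neither convex nor concave.

neither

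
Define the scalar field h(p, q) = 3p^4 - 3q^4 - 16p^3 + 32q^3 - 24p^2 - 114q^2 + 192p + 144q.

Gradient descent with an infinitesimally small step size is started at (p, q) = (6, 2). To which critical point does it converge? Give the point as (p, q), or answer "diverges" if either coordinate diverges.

(4, 3)

h is separable, so gradient descent decouples: p follows -∂h/∂p, q follows -∂h/∂q.
∂h/∂p = 12(p - 4)(p - 2)(p + 2); at p=6 this is 768, so p decreases.
∂h/∂q = -12(q - 4)(q - 3)(q - 1); at q=2 this is -24, so q increases.
p converges to its nearest critical value 4 (a local min of the p-part); q converges to 3. The iterate converges to (4, 3).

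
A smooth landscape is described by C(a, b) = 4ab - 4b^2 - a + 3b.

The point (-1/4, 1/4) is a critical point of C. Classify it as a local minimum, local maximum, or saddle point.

The Hessian of C is constant: H = [[0, 4], [4, -8]].
det(H) = 0·(-8) − 4² = -16.
Since det(H) < 0, H is indefinite and the critical point is a saddle point.

saddle point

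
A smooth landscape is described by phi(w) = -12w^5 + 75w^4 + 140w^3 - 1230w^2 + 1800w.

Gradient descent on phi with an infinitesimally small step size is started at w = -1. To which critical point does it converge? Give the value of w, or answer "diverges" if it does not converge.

-3

phi'(w) = -60(w - 5)(w - 2)(w - 1)(w + 3), so phi'(-1) = 4320.
Gradient descent moves in the -phi' direction, i.e. w is decreasing.
The nearest critical point in that direction is w = -3, where phi'' = 9600 > 0 (a local minimum). The iterate converges there.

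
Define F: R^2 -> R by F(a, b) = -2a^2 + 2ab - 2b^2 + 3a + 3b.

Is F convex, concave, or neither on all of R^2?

concave

F is quadratic, so its Hessian is the constant matrix H = [[-4, 2], [2, -4]].
det(H) = 12, tr(H) = -8.
det(H) > 0 and tr(H) < 0, so H is negative definite everywhere: concave.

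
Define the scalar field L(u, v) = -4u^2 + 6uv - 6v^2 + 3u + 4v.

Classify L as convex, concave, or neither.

L is quadratic, so its Hessian is the constant matrix H = [[-8, 6], [6, -12]].
det(H) = 60, tr(H) = -20.
det(H) > 0 and tr(H) < 0, so H is negative definite everywhere: concave.

concave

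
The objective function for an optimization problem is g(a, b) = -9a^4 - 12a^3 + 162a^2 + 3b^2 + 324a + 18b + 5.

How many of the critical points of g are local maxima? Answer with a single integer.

g separates as a function of a plus a function of b, so ∇g=0 decouples.
∂g/∂a = -36(a - 3)(a + 1)(a + 3) = 0 at a ∈ {-3, -1, 3}; ∂g/∂b = 6(b + 3) = 0 at b ∈ {-3}.
The Hessian is diagonal: diag(g_aa, g_bb). Second derivatives: g_aa(-3)=-432, g_aa(-1)=288, g_aa(3)=-864; g_bb(-3)=6.
Local maxima occur where both diagonal entries negative: none. Count: 0.

0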